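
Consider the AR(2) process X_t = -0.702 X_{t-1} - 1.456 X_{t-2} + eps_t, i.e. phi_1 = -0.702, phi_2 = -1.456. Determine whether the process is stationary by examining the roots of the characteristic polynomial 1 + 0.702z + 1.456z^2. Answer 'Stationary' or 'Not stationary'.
\text{Not stationary}

The AR(p) characteristic polynomial is P(z) = 1 + 0.702z + 1.456z^2.
Stationarity requires all roots to lie outside the unit circle, i.e. |z| > 1 for every root.
Set 1 + (0.702) z + (1.456) z^2 = 0, i.e. a z^2 + b z + c = 0 with a = 1.456, b = 0.702, c = 1.
Discriminant D = b^2 - 4ac = (0.702)^2 - 4*(1.456)*1 = 0.492804 - (5.824) = -5.331196.
D < 0, so the roots are the complex-conjugate pair z = (-b +/- i sqrt(-D)) / (2a) = -0.2411 +/- 0.7929i.
For a conjugate pair |z|^2 = z * conj(z) = (product of roots) = c/a = 1/(1.456) = 0.686813, so |z| = sqrt(0.686813) = 0.8287 for both roots.
Moduli of all roots: 0.8287, 0.8287.
All moduli strictly greater than 1? No.
Verdict: Not stationary.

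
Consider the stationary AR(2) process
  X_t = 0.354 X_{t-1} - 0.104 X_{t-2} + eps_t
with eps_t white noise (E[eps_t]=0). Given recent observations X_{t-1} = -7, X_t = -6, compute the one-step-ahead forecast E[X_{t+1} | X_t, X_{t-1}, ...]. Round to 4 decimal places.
E[X_{t+1} \mid \mathcal F_t] = -1.3960

For an AR(p) model X_t = c + sum_i phi_i X_{t-i} + eps_t, the
one-step-ahead conditional mean is
  E[X_{t+1} | X_t, ...] = c + sum_i phi_i X_{t+1-i}.
Substitute known values:
  E[X_{t+1} | ...] = (0.354) * (-6) + (-0.104) * (-7)
                   = -1.3960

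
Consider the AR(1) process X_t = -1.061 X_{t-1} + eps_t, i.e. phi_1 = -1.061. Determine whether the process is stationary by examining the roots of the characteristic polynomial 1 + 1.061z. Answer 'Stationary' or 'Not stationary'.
\text{Not stationary}

The AR(p) characteristic polynomial is P(z) = 1 + 1.061z.
Stationarity requires all roots to lie outside the unit circle, i.e. |z| > 1 for every root.
This is linear in z: 1 + (1.061) z = 0  =>  z = -1/(1.061) = -0.942507,  |z| = 0.942507.
Moduli of all roots: 0.9425.
All moduli strictly greater than 1? No.
Verdict: Not stationary.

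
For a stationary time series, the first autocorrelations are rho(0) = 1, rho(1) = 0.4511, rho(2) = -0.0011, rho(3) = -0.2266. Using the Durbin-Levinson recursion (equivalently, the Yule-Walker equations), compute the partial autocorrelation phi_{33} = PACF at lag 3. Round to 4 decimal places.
\phi_{33} = -0.1480

The PACF at lag k is phi_{kk}, the last component of the solution
to the Yule-Walker system G_k phi = r_k where
  (G_k)_{ij} = rho(|i - j|), (r_k)_i = rho(i), i,j = 1..k.
Equivalently, Durbin-Levinson gives phi_{kk} iteratively:
  phi_{11} = rho(1)
  phi_{kk} = [rho(k) - sum_{j=1..k-1} phi_{k-1,j} rho(k-j)]
            / [1 - sum_{j=1..k-1} phi_{k-1,j} rho(j)],
  phi_{k,j} = phi_{k-1,j} - phi_{kk} phi_{k-1,k-j},  j = 1..k-1.
Step k = 1:
  phi_11 = rho(1) = 0.4511.
Step k = 2:
  phi_22 = [rho(2) - phi_11 rho(1)] / [1 - phi_11 rho(1)] = [-0.0011 - (0.4511)(0.4511)] / [1 - (0.4511)(0.4511)]
         = -0.20459121 / 0.79650879 = -0.25686.
  Update: phi_21 = phi_11 - phi_22 phi_11 = 0.4511 - (-0.25686)(0.4511) = 0.56697.
Step k = 3:
  phi_33 = [rho(3) - phi_21 rho(2) - phi_22 rho(1)] / [1 - phi_21 rho(1) - phi_22 rho(2)]
    numerator   = -0.2266 - (0.56697)(-0.0011) - (-0.25686)(0.4511) = -0.11010681
    denominator = 1 - (0.56697)(0.4511) - (-0.25686)(-0.0011) = 0.7439575
  phi_33 = -0.11010681 / 0.7439575 = -0.148.
Therefore phi_{33} = -0.1480.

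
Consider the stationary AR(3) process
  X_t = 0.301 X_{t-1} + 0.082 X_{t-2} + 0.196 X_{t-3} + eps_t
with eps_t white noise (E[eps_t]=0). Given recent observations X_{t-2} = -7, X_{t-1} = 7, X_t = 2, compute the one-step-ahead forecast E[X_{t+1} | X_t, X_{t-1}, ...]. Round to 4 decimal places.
E[X_{t+1} \mid \mathcal F_t] = -0.1960

For an AR(p) model X_t = c + sum_i phi_i X_{t-i} + eps_t, the
one-step-ahead conditional mean is
  E[X_{t+1} | X_t, ...] = c + sum_i phi_i X_{t+1-i}.
Substitute known values:
  E[X_{t+1} | ...] = (0.301) * (2) + (0.082) * (7) + (0.196) * (-7)
                   = -0.1960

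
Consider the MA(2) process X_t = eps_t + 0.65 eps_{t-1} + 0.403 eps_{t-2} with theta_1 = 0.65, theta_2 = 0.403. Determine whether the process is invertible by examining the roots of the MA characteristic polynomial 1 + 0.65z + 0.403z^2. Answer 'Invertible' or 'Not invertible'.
\text{Invertible}

The MA(q) characteristic polynomial is P(z) = 1 + 0.65z + 0.403z^2.
Invertibility requires all roots to lie outside the unit circle, i.e. |z| > 1 for every root.
Set 1 + (0.65) z + (0.403) z^2 = 0, i.e. a z^2 + b z + c = 0 with a = 0.403, b = 0.65, c = 1.
Discriminant D = b^2 - 4ac = (0.65)^2 - 4*(0.403)*1 = 0.4225 - (1.612) = -1.1895.
D < 0, so the roots are the complex-conjugate pair z = (-b +/- i sqrt(-D)) / (2a) = -0.8065 +/- 1.3532i.
For a conjugate pair |z|^2 = z * conj(z) = (product of roots) = c/a = 1/(0.403) = 2.48139, so |z| = sqrt(2.48139) = 1.5752 for both roots.
Moduli of all roots: 1.5752, 1.5752.
All moduli strictly greater than 1? Yes.
Verdict: Invertible.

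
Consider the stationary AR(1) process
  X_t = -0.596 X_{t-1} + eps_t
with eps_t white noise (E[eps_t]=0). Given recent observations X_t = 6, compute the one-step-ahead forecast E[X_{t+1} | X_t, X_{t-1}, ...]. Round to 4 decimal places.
E[X_{t+1} \mid \mathcal F_t] = -3.5760

For an AR(p) model X_t = c + sum_i phi_i X_{t-i} + eps_t, the
one-step-ahead conditional mean is
  E[X_{t+1} | X_t, ...] = c + sum_i phi_i X_{t+1-i}.
Substitute known values:
  E[X_{t+1} | ...] = (-0.596) * (6)
                   = -3.5760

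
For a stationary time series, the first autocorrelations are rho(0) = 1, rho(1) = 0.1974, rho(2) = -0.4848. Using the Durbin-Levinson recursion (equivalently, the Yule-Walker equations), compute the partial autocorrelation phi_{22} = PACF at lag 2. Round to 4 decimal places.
\phi_{22} = -0.5450

The PACF at lag k is phi_{kk}, the last component of the solution
to the Yule-Walker system G_k phi = r_k where
  (G_k)_{ij} = rho(|i - j|), (r_k)_i = rho(i), i,j = 1..k.
Equivalently, Durbin-Levinson gives phi_{kk} iteratively:
  phi_{11} = rho(1)
  phi_{kk} = [rho(k) - sum_{j=1..k-1} phi_{k-1,j} rho(k-j)]
            / [1 - sum_{j=1..k-1} phi_{k-1,j} rho(j)],
  phi_{k,j} = phi_{k-1,j} - phi_{kk} phi_{k-1,k-j},  j = 1..k-1.
Step k = 1:
  phi_11 = rho(1) = 0.1974.
Step k = 2:
  phi_22 = [rho(2) - phi_11 rho(1)] / [1 - phi_11 rho(1)] = [-0.4848 - (0.1974)(0.1974)] / [1 - (0.1974)(0.1974)]
         = -0.52376676 / 0.96103324 = -0.545.
Therefore phi_{22} = -0.5450.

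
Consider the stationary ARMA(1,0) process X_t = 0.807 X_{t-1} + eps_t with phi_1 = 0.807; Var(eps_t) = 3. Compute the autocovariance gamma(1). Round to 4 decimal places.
\gamma(1) = 6.9419

Multiply the model equation by X_{t-k} and take expectations. With theta_0 = psi_0 = 1 and psi_j the MA(infinity) weights, this gives
  gamma(k) - sum_i phi_i gamma(k-i) = c_k,
  c_k = sigma^2 * sum_{j=k..q} theta_j psi_{j-k}   (c_k = 0 for k > q),
using gamma(-m) = gamma(m).
Pure AR (q = 0): c_0 = sigma^2 = 3, c_k = 0 for k >= 1.
Equations for k = 0 and k = 1 (AR order 1):
  gamma(0) = phi_1 gamma(1) + c_0
  gamma(1) = phi_1 gamma(0) + c_1
Substituting the second into the first: gamma(0) (1 - phi_1^2) = c_0 + phi_1 c_1, so
  gamma(0) = c_0 / (1 - phi_1^2) = 3 / (1 - (0.807)^2) = 3 / 0.348751 = 8.602126.
  gamma(1) = phi_1 gamma(0) = (0.807)(8.602126) = 6.941916.
Therefore gamma(1) = 6.9419 (to 4 decimal places).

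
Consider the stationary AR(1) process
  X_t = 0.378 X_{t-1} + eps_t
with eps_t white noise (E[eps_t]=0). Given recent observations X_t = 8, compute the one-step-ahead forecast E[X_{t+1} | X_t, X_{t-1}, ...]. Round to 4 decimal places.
E[X_{t+1} \mid \mathcal F_t] = 3.0240

For an AR(p) model X_t = c + sum_i phi_i X_{t-i} + eps_t, the
one-step-ahead conditional mean is
  E[X_{t+1} | X_t, ...] = c + sum_i phi_i X_{t+1-i}.
Substitute known values:
  E[X_{t+1} | ...] = (0.378) * (8)
                   = 3.0240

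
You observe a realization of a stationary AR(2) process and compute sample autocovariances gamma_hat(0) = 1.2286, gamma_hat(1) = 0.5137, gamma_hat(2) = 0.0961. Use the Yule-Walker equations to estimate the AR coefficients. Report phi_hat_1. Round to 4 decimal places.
\hat\phi_{1} = 0.4671

The Yule-Walker equations for an AR(p) process read, in matrix form,
  Gamma_p phi = r_p,   with   (Gamma_p)_{ij} = gamma(|i - j|),
                       (r_p)_i = gamma(i),   i,j = 1..p.
Substitute the sample gammas (Toeplitz matrix and right-hand side of size 2):
  Gamma_p = [[1.2286, 0.5137], [0.5137, 1.2286]]
  r_p     = [0.5137, 0.0961]
Written out:
  1.2286 phi_1 + 0.5137 phi_2 = 0.5137
  0.5137 phi_1 + 1.2286 phi_2 = 0.0961
Solve by Cramer's rule:
  det = gamma(0)^2 - gamma(1)^2 = (1.2286)^2 - (0.5137)^2 = 1.50945796 - 0.26388769 = 1.24557027
  phi_hat_1 = [gamma(1) gamma(0) - gamma(1) gamma(2)] / det = [(0.5137)(1.2286) - (0.5137)(0.0961)] / 1.24557027 = 0.58176525 / 1.24557027 = 0.4671
  phi_hat_2 = [gamma(0) gamma(2) - gamma(1)^2] / det = [(1.2286)(0.0961) - (0.5137)^2] / 1.24557027 = -0.14581923 / 1.24557027 = -0.1171
So phi_hat = [0.4671, -0.1171].
Therefore phi_hat_1 = 0.4671.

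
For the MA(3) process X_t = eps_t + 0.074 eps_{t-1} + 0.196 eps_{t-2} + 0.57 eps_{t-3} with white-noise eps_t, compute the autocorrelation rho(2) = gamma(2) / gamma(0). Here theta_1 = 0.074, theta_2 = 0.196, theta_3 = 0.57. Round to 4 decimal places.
\rho(2) = 0.1740

For an MA(q) process with theta_0 = 1, the autocovariance is
  gamma(k) = sigma^2 * sum_{i=0..q-k} theta_i * theta_{i+k},
and rho(k) = gamma(k) / gamma(0). Sigma^2 cancels.
  numerator   = (1)*(0.196) + (0.074)*(0.57) = 0.23818.
  denominator = (1)^2 + (0.074)^2 + (0.196)^2 + (0.57)^2 = 1.368792.
  rho(2) = 0.23818 / 1.368792 = 0.1740.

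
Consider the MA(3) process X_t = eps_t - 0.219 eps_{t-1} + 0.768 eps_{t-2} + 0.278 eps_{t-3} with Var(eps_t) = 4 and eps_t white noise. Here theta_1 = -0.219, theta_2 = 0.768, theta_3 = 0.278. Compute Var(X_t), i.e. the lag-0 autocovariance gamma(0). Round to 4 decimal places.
\gamma(0) = 6.8603

For an MA(q) process X_t = eps_t + sum_i theta_i eps_{t-i} with
Var(eps_t) = sigma^2, the variance is
  gamma(0) = sigma^2 * (1 + sum_i theta_i^2).
  sum_i theta_i^2 = (-0.219)^2 + (0.768)^2 + (0.278)^2 = 0.047961 + 0.589824 + 0.077284 = 0.715069.
  gamma(0) = 4 * (1 + 0.715069) = 4 * 1.715069 = 6.860276, which rounds to 6.8603.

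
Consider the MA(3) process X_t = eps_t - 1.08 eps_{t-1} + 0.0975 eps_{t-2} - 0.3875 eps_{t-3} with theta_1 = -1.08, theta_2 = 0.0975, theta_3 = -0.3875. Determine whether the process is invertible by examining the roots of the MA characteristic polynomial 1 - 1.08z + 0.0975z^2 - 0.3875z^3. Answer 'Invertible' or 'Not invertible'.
\text{Not invertible}

The MA(q) characteristic polynomial is P(z) = 1 - 1.08z + 0.0975z^2 - 0.3875z^3.
Invertibility requires all roots to lie outside the unit circle, i.e. |z| > 1 for every root.
Degree 3: look for a simple real root z0 first, then factor out (1 - z/z0) and solve the remaining quadratic.
Testing z0 = 0.8: P(0.8) = 1 + (-1.08)(0.8) + (0.0975)(0.8)^2 + (-0.3875)(0.8)^3
  = 1 + (-0.864) + (0.0624) + (-0.1984) = 0.  So z_0 = 0.8 is a root, |z_0| = 0.8.
Divide out the factor (1 - 1.25 z) = (1 - z/z0) (since 1/z0 = 1.25):
  P(z) = (1 - 1.25 z)(1 + (0.17) z + (0.31) z^2)
  [check: z-coef 0.17 - (1.25) = -1.08; z^2-coef 0.31 - (1.25)(0.17) = 0.0975; z^3-coef -(1.25)(0.31) = -0.3875.]
Remaining roots from the quadratic factor 1 + (0.17) z + (0.31) z^2:
  Set 1 + (0.17) z + (0.31) z^2 = 0, i.e. a z^2 + b z + c = 0 with a = 0.31, b = 0.17, c = 1.
  Discriminant D = b^2 - 4ac = (0.17)^2 - 4*(0.31)*1 = 0.0289 - (1.24) = -1.2111.
  D < 0, so the roots are the complex-conjugate pair z = (-b +/- i sqrt(-D)) / (2a) = -0.2742 +/- 1.775i.
  For a conjugate pair |z|^2 = z * conj(z) = (product of roots) = c/a = 1/(0.31) = 3.225806, so |z| = sqrt(3.225806) = 1.7961 for both roots.
Moduli of all roots: 0.8000, 1.7961, 1.7961.
All moduli strictly greater than 1? No.
Verdict: Not invertible.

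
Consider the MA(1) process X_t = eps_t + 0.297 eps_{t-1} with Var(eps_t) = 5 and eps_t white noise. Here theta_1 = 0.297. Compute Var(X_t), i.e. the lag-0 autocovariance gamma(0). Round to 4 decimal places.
\gamma(0) = 5.4410

For an MA(q) process X_t = eps_t + sum_i theta_i eps_{t-i} with
Var(eps_t) = sigma^2, the variance is
  gamma(0) = sigma^2 * (1 + sum_i theta_i^2).
  sum_i theta_i^2 = (0.297)^2 = 0.088209.
  gamma(0) = 5 * (1 + 0.088209) = 5 * 1.088209 = 5.441045, which rounds to 5.4410.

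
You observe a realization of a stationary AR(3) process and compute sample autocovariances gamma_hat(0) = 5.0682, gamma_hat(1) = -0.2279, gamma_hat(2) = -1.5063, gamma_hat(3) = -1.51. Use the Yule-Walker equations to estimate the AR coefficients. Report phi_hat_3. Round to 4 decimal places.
\hat\phi_{3} = -0.3620

The Yule-Walker equations for an AR(p) process read, in matrix form,
  Gamma_p phi = r_p,   with   (Gamma_p)_{ij} = gamma(|i - j|),
                       (r_p)_i = gamma(i),   i,j = 1..p.
Substitute the sample gammas (Toeplitz matrix and right-hand side of size 3):
  Gamma_p = [[5.0682, -0.2279, -1.5063], [-0.2279, 5.0682, -0.2279], [-1.5063, -0.2279, 5.0682]]
  r_p     = [-0.2279, -1.5063, -1.51]
Written out (R1..R3):
  (R1) 5.0682 phi_1 - 0.2279 phi_2 - 1.5063 phi_3 = -0.2279
  (R2) -0.2279 phi_1 + 5.0682 phi_2 - 0.2279 phi_3 = -1.5063
  (R3) -1.5063 phi_1 - 0.2279 phi_2 + 5.0682 phi_3 = -1.51
Gaussian elimination:
  R2 <- R2 - (-0.2279/5.0682) R1 = R2 - (-0.044967) R1:  5.057952 phi_2 - 0.295633 phi_3 = -1.516548
  R3 <- R3 - (-1.5063/5.0682) R1 = R3 - (-0.297206) R1:  -0.295633 phi_2 + 4.620518 phi_3 = -1.577733
  R3 <- R3 - (-0.295633/5.057952) R2 = R3 - (-0.058449) R2:  4.603239 phi_3 = -1.666374
Back-substitution:
  phi_hat_3 = -1.666374 / 4.603239 = -0.362
  phi_hat_2 = (-1.516548 - (-0.295633)(-0.362)) / 5.057952 = -0.320993
  phi_hat_1 = (-0.2279 - (-0.2279)(-0.320993) - (-1.5063)(-0.362)) / 5.0682 = -0.166989
So phi_hat = [-0.1670, -0.3210, -0.3620].
Therefore phi_hat_3 = -0.3620.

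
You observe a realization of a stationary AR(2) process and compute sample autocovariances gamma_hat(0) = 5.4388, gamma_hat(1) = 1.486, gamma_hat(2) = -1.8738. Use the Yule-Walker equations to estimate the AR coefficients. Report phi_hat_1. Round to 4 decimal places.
\hat\phi_{1} = 0.3970

The Yule-Walker equations for an AR(p) process read, in matrix form,
  Gamma_p phi = r_p,   with   (Gamma_p)_{ij} = gamma(|i - j|),
                       (r_p)_i = gamma(i),   i,j = 1..p.
Substitute the sample gammas (Toeplitz matrix and right-hand side of size 2):
  Gamma_p = [[5.4388, 1.486], [1.486, 5.4388]]
  r_p     = [1.486, -1.8738]
Written out:
  5.4388 phi_1 + 1.486 phi_2 = 1.486
  1.486 phi_1 + 5.4388 phi_2 = -1.8738
Solve by Cramer's rule:
  det = gamma(0)^2 - gamma(1)^2 = (5.4388)^2 - (1.486)^2 = 29.58054544 - 2.208196 = 27.37234944
  phi_hat_1 = [gamma(1) gamma(0) - gamma(1) gamma(2)] / det = [(1.486)(5.4388) - (1.486)(-1.8738)] / 27.37234944 = 10.8665236 / 27.37234944 = 0.397
  phi_hat_2 = [gamma(0) gamma(2) - gamma(1)^2] / det = [(5.4388)(-1.8738) - (1.486)^2] / 27.37234944 = -12.39941944 / 27.37234944 = -0.453
So phi_hat = [0.3970, -0.4530].
Therefore phi_hat_1 = 0.3970.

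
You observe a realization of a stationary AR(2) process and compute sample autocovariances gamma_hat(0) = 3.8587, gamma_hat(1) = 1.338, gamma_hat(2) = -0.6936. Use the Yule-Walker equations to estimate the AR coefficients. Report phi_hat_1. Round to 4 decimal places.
\hat\phi_{1} = 0.4650

The Yule-Walker equations for an AR(p) process read, in matrix form,
  Gamma_p phi = r_p,   with   (Gamma_p)_{ij} = gamma(|i - j|),
                       (r_p)_i = gamma(i),   i,j = 1..p.
Substitute the sample gammas (Toeplitz matrix and right-hand side of size 2):
  Gamma_p = [[3.8587, 1.338], [1.338, 3.8587]]
  r_p     = [1.338, -0.6936]
Written out:
  3.8587 phi_1 + 1.338 phi_2 = 1.338
  1.338 phi_1 + 3.8587 phi_2 = -0.6936
Solve by Cramer's rule:
  det = gamma(0)^2 - gamma(1)^2 = (3.8587)^2 - (1.338)^2 = 14.88956569 - 1.790244 = 13.09932169
  phi_hat_1 = [gamma(1) gamma(0) - gamma(1) gamma(2)] / det = [(1.338)(3.8587) - (1.338)(-0.6936)] / 13.09932169 = 6.0909774 / 13.09932169 = 0.465
  phi_hat_2 = [gamma(0) gamma(2) - gamma(1)^2] / det = [(3.8587)(-0.6936) - (1.338)^2] / 13.09932169 = -4.46663832 / 13.09932169 = -0.341
So phi_hat = [0.4650, -0.3410].
Therefore phi_hat_1 = 0.4650.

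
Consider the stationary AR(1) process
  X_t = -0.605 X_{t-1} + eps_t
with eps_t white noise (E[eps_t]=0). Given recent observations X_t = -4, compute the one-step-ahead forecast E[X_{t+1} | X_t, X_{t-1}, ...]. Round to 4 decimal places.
E[X_{t+1} \mid \mathcal F_t] = 2.4200

For an AR(p) model X_t = c + sum_i phi_i X_{t-i} + eps_t, the
one-step-ahead conditional mean is
  E[X_{t+1} | X_t, ...] = c + sum_i phi_i X_{t+1-i}.
Substitute known values:
  E[X_{t+1} | ...] = (-0.605) * (-4)
                   = 2.4200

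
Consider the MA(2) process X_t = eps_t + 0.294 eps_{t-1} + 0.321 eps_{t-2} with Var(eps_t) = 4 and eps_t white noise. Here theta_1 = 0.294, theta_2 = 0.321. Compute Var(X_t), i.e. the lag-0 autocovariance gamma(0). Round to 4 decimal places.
\gamma(0) = 4.7579

For an MA(q) process X_t = eps_t + sum_i theta_i eps_{t-i} with
Var(eps_t) = sigma^2, the variance is
  gamma(0) = sigma^2 * (1 + sum_i theta_i^2).
  sum_i theta_i^2 = (0.294)^2 + (0.321)^2 = 0.086436 + 0.103041 = 0.189477.
  gamma(0) = 4 * (1 + 0.189477) = 4 * 1.189477 = 4.757908, which rounds to 4.7579.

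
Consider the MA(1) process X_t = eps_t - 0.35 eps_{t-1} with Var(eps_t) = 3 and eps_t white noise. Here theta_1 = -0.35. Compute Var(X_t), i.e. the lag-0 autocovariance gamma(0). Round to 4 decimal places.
\gamma(0) = 3.3675

For an MA(q) process X_t = eps_t + sum_i theta_i eps_{t-i} with
Var(eps_t) = sigma^2, the variance is
  gamma(0) = sigma^2 * (1 + sum_i theta_i^2).
  sum_i theta_i^2 = (-0.35)^2 = 0.1225.
  gamma(0) = 3 * (1 + 0.1225) = 3 * 1.1225 = 3.3675.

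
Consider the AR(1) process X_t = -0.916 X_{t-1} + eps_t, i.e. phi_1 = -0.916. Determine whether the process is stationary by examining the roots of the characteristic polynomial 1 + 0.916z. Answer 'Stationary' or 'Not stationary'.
\text{Stationary}

The AR(p) characteristic polynomial is P(z) = 1 + 0.916z.
Stationarity requires all roots to lie outside the unit circle, i.e. |z| > 1 for every root.
This is linear in z: 1 + (0.916) z = 0  =>  z = -1/(0.916) = -1.091703,  |z| = 1.091703.
Moduli of all roots: 1.0917.
All moduli strictly greater than 1? Yes.
Verdict: Stationary.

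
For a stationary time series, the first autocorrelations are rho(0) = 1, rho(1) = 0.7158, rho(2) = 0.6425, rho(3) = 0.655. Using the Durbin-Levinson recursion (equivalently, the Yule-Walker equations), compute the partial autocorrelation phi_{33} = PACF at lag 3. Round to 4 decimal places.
\phi_{33} = 0.2800

The PACF at lag k is phi_{kk}, the last component of the solution
to the Yule-Walker system G_k phi = r_k where
  (G_k)_{ij} = rho(|i - j|), (r_k)_i = rho(i), i,j = 1..k.
Equivalently, Durbin-Levinson gives phi_{kk} iteratively:
  phi_{11} = rho(1)
  phi_{kk} = [rho(k) - sum_{j=1..k-1} phi_{k-1,j} rho(k-j)]
            / [1 - sum_{j=1..k-1} phi_{k-1,j} rho(j)],
  phi_{k,j} = phi_{k-1,j} - phi_{kk} phi_{k-1,k-j},  j = 1..k-1.
Step k = 1:
  phi_11 = rho(1) = 0.7158.
Step k = 2:
  phi_22 = [rho(2) - phi_11 rho(1)] / [1 - phi_11 rho(1)] = [0.6425 - (0.7158)(0.7158)] / [1 - (0.7158)(0.7158)]
         = 0.13013036 / 0.48763036 = 0.266863.
  Update: phi_21 = phi_11 - phi_22 phi_11 = 0.7158 - (0.266863)(0.7158) = 0.52478.
Step k = 3:
  phi_33 = [rho(3) - phi_21 rho(2) - phi_22 rho(1)] / [1 - phi_21 rho(1) - phi_22 rho(2)]
    numerator   = 0.655 - (0.52478)(0.6425) - (0.266863)(0.7158) = 0.12680873
    denominator = 1 - (0.52478)(0.7158) - (0.266863)(0.6425) = 0.45290342
  phi_33 = 0.12680873 / 0.45290342 = 0.28.
Therefore phi_{33} = 0.2800.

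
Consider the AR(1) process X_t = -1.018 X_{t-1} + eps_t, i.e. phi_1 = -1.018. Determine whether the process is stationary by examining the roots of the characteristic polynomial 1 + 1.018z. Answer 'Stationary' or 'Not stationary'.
\text{Not stationary}

The AR(p) characteristic polynomial is P(z) = 1 + 1.018z.
Stationarity requires all roots to lie outside the unit circle, i.e. |z| > 1 for every root.
This is linear in z: 1 + (1.018) z = 0  =>  z = -1/(1.018) = -0.982318,  |z| = 0.982318.
Moduli of all roots: 0.9823.
All moduli strictly greater than 1? No.
Verdict: Not stationary.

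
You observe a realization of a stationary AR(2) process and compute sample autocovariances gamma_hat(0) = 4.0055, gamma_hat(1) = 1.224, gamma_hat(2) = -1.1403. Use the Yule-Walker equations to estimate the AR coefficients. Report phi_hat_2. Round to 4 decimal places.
\hat\phi_{2} = -0.4170

The Yule-Walker equations for an AR(p) process read, in matrix form,
  Gamma_p phi = r_p,   with   (Gamma_p)_{ij} = gamma(|i - j|),
                       (r_p)_i = gamma(i),   i,j = 1..p.
Substitute the sample gammas (Toeplitz matrix and right-hand side of size 2):
  Gamma_p = [[4.0055, 1.224], [1.224, 4.0055]]
  r_p     = [1.224, -1.1403]
Written out:
  4.0055 phi_1 + 1.224 phi_2 = 1.224
  1.224 phi_1 + 4.0055 phi_2 = -1.1403
Solve by Cramer's rule:
  det = gamma(0)^2 - gamma(1)^2 = (4.0055)^2 - (1.224)^2 = 16.04403025 - 1.498176 = 14.54585425
  phi_hat_1 = [gamma(1) gamma(0) - gamma(1) gamma(2)] / det = [(1.224)(4.0055) - (1.224)(-1.1403)] / 14.54585425 = 6.2984592 / 14.54585425 = 0.433
  phi_hat_2 = [gamma(0) gamma(2) - gamma(1)^2] / det = [(4.0055)(-1.1403) - (1.224)^2] / 14.54585425 = -6.06564765 / 14.54585425 = -0.417
So phi_hat = [0.4330, -0.4170].
Therefore phi_hat_2 = -0.4170.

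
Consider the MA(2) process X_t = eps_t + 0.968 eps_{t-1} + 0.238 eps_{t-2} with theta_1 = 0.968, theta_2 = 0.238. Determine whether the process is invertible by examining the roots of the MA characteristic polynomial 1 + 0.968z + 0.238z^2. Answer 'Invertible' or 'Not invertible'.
\text{Invertible}

The MA(q) characteristic polynomial is P(z) = 1 + 0.968z + 0.238z^2.
Invertibility requires all roots to lie outside the unit circle, i.e. |z| > 1 for every root.
Set 1 + (0.968) z + (0.238) z^2 = 0, i.e. a z^2 + b z + c = 0 with a = 0.238, b = 0.968, c = 1.
Discriminant D = b^2 - 4ac = (0.968)^2 - 4*(0.238)*1 = 0.937024 - (0.952) = -0.014976.
D < 0, so the roots are the complex-conjugate pair z = (-b +/- i sqrt(-D)) / (2a) = -2.0336 +/- 0.2571i.
For a conjugate pair |z|^2 = z * conj(z) = (product of roots) = c/a = 1/(0.238) = 4.201681, so |z| = sqrt(4.201681) = 2.0498 for both roots.
Moduli of all roots: 2.0498, 2.0498.
All moduli strictly greater than 1? Yes.
Verdict: Invertible.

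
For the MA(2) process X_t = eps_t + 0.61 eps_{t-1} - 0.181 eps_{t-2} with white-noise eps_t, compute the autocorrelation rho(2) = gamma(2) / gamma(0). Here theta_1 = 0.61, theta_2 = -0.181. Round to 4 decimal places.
\rho(2) = -0.1288

For an MA(q) process with theta_0 = 1, the autocovariance is
  gamma(k) = sigma^2 * sum_{i=0..q-k} theta_i * theta_{i+k},
and rho(k) = gamma(k) / gamma(0). Sigma^2 cancels.
  numerator   = (1)*(-0.181) = -0.181.
  denominator = (1)^2 + (0.61)^2 + (-0.181)^2 = 1.404861.
  rho(2) = -0.181 / 1.404861 = -0.1288.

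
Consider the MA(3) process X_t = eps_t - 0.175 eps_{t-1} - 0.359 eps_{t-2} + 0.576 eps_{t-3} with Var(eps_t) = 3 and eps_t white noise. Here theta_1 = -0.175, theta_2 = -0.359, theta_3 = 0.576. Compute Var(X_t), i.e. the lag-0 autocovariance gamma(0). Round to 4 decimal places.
\gamma(0) = 4.4738

For an MA(q) process X_t = eps_t + sum_i theta_i eps_{t-i} with
Var(eps_t) = sigma^2, the variance is
  gamma(0) = sigma^2 * (1 + sum_i theta_i^2).
  sum_i theta_i^2 = (-0.175)^2 + (-0.359)^2 + (0.576)^2 = 0.030625 + 0.128881 + 0.331776 = 0.491282.
  gamma(0) = 3 * (1 + 0.491282) = 3 * 1.491282 = 4.473846, which rounds to 4.4738.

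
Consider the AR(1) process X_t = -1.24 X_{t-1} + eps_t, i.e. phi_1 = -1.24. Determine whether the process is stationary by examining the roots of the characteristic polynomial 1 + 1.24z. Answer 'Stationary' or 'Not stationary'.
\text{Not stationary}

The AR(p) characteristic polynomial is P(z) = 1 + 1.24z.
Stationarity requires all roots to lie outside the unit circle, i.e. |z| > 1 for every root.
This is linear in z: 1 + (1.24) z = 0  =>  z = -1/(1.24) = -0.806452,  |z| = 0.806452.
Moduli of all roots: 0.8065.
All moduli strictly greater than 1? No.
Verdict: Not stationary.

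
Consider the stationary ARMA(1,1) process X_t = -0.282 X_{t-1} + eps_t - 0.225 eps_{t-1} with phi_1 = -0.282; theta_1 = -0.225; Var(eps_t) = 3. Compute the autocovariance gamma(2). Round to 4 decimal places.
\gamma(2) = 0.4955

Multiply the model equation by X_{t-k} and take expectations. With theta_0 = psi_0 = 1 and psi_j the MA(infinity) weights, this gives
  gamma(k) - sum_i phi_i gamma(k-i) = c_k,
  c_k = sigma^2 * sum_{j=k..q} theta_j psi_{j-k}   (c_k = 0 for k > q),
using gamma(-m) = gamma(m).
psi-weights needed (psi_j = theta_j + sum_i phi_i psi_{j-i}):
  psi_1 = theta_1 + phi_1 = -0.225 + (-0.282) = -0.507
Right-hand sides:
  c_0 = sigma^2 (1 + theta_1 psi_1) = 3 * (1 + (-0.225)(-0.507)) = 3 * 1.114075 = 3.342225
  c_1 = sigma^2 theta_1 = 3 * (-0.225) = -0.675
  c_2 = 0
Equations for k = 0 and k = 1 (AR order 1):
  gamma(0) = phi_1 gamma(1) + c_0
  gamma(1) = phi_1 gamma(0) + c_1
Substituting the second into the first: gamma(0) (1 - phi_1^2) = c_0 + phi_1 c_1, so
  gamma(0) = (c_0 + phi_1 c_1) / (1 - phi_1^2) = (3.342225 + (-0.282)(-0.675)) / (1 - (-0.282)^2) = 3.532575 / 0.920476 = 3.83777.
  gamma(1) = phi_1 gamma(0) + c_1 = (-0.282)(3.83777) + (-0.675) = -1.757251.
For k = 2 (> q): gamma(2) = phi_1 gamma(1) = (-0.282)(-1.757251) = 0.495545.
Therefore gamma(2) = 0.4955 (to 4 decimal places).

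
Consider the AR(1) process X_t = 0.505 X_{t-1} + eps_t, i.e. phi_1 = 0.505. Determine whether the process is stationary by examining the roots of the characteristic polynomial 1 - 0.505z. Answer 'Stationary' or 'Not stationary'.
\text{Stationary}

The AR(p) characteristic polynomial is P(z) = 1 - 0.505z.
Stationarity requires all roots to lie outside the unit circle, i.e. |z| > 1 for every root.
This is linear in z: 1 + (-0.505) z = 0  =>  z = -1/(-0.505) = 1.980198,  |z| = 1.980198.
Moduli of all roots: 1.9802.
All moduli strictly greater than 1? Yes.
Verdict: Stationary.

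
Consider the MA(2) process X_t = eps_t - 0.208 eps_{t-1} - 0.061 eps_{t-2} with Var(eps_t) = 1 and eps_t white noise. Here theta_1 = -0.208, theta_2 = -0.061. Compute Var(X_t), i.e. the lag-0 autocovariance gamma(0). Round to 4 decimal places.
\gamma(0) = 1.0470

For an MA(q) process X_t = eps_t + sum_i theta_i eps_{t-i} with
Var(eps_t) = sigma^2, the variance is
  gamma(0) = sigma^2 * (1 + sum_i theta_i^2).
  sum_i theta_i^2 = (-0.208)^2 + (-0.061)^2 = 0.043264 + 0.003721 = 0.046985.
  gamma(0) = 1 * (1 + 0.046985) = 1 * 1.046985 = 1.046985, which rounds to 1.0470.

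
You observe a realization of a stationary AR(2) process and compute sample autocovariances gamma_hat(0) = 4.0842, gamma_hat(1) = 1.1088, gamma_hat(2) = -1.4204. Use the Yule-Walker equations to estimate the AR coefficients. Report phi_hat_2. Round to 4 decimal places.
\hat\phi_{2} = -0.4550

The Yule-Walker equations for an AR(p) process read, in matrix form,
  Gamma_p phi = r_p,   with   (Gamma_p)_{ij} = gamma(|i - j|),
                       (r_p)_i = gamma(i),   i,j = 1..p.
Substitute the sample gammas (Toeplitz matrix and right-hand side of size 2):
  Gamma_p = [[4.0842, 1.1088], [1.1088, 4.0842]]
  r_p     = [1.1088, -1.4204]
Written out:
  4.0842 phi_1 + 1.1088 phi_2 = 1.1088
  1.1088 phi_1 + 4.0842 phi_2 = -1.4204
Solve by Cramer's rule:
  det = gamma(0)^2 - gamma(1)^2 = (4.0842)^2 - (1.1088)^2 = 16.68068964 - 1.22943744 = 15.4512522
  phi_hat_1 = [gamma(1) gamma(0) - gamma(1) gamma(2)] / det = [(1.1088)(4.0842) - (1.1088)(-1.4204)] / 15.4512522 = 6.10350048 / 15.4512522 = 0.395
  phi_hat_2 = [gamma(0) gamma(2) - gamma(1)^2] / det = [(4.0842)(-1.4204) - (1.1088)^2] / 15.4512522 = -7.03063512 / 15.4512522 = -0.455
So phi_hat = [0.3950, -0.4550].
Therefore phi_hat_2 = -0.4550.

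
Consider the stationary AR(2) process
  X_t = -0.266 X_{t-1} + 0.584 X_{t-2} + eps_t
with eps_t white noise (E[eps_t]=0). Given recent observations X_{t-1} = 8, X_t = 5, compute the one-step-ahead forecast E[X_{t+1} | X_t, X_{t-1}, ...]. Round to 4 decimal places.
E[X_{t+1} \mid \mathcal F_t] = 3.3420

For an AR(p) model X_t = c + sum_i phi_i X_{t-i} + eps_t, the
one-step-ahead conditional mean is
  E[X_{t+1} | X_t, ...] = c + sum_i phi_i X_{t+1-i}.
Substitute known values:
  E[X_{t+1} | ...] = (-0.266) * (5) + (0.584) * (8)
                   = 3.3420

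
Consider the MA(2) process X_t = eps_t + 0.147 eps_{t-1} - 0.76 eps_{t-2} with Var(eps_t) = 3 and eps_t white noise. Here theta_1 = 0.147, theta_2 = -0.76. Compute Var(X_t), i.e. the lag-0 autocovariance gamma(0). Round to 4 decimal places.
\gamma(0) = 4.7976

For an MA(q) process X_t = eps_t + sum_i theta_i eps_{t-i} with
Var(eps_t) = sigma^2, the variance is
  gamma(0) = sigma^2 * (1 + sum_i theta_i^2).
  sum_i theta_i^2 = (0.147)^2 + (-0.76)^2 = 0.021609 + 0.5776 = 0.599209.
  gamma(0) = 3 * (1 + 0.599209) = 3 * 1.599209 = 4.797627, which rounds to 4.7976.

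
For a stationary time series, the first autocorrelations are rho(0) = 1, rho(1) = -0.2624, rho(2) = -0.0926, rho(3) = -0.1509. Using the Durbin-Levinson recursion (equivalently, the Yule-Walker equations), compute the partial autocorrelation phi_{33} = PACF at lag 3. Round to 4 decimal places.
\phi_{33} = -0.2490

The PACF at lag k is phi_{kk}, the last component of the solution
to the Yule-Walker system G_k phi = r_k where
  (G_k)_{ij} = rho(|i - j|), (r_k)_i = rho(i), i,j = 1..k.
Equivalently, Durbin-Levinson gives phi_{kk} iteratively:
  phi_{11} = rho(1)
  phi_{kk} = [rho(k) - sum_{j=1..k-1} phi_{k-1,j} rho(k-j)]
            / [1 - sum_{j=1..k-1} phi_{k-1,j} rho(j)],
  phi_{k,j} = phi_{k-1,j} - phi_{kk} phi_{k-1,k-j},  j = 1..k-1.
Step k = 1:
  phi_11 = rho(1) = -0.2624.
Step k = 2:
  phi_22 = [rho(2) - phi_11 rho(1)] / [1 - phi_11 rho(1)] = [-0.0926 - (-0.2624)(-0.2624)] / [1 - (-0.2624)(-0.2624)]
         = -0.16145376 / 0.93114624 = -0.173392.
  Update: phi_21 = phi_11 - phi_22 phi_11 = -0.2624 - (-0.173392)(-0.2624) = -0.307898.
Step k = 3:
  phi_33 = [rho(3) - phi_21 rho(2) - phi_22 rho(1)] / [1 - phi_21 rho(1) - phi_22 rho(2)]
    numerator   = -0.1509 - (-0.307898)(-0.0926) - (-0.173392)(-0.2624) = -0.22490956
    denominator = 1 - (-0.307898)(-0.2624) - (-0.173392)(-0.0926) = 0.90315137
  phi_33 = -0.22490956 / 0.90315137 = -0.249.
Therefore phi_{33} = -0.2490.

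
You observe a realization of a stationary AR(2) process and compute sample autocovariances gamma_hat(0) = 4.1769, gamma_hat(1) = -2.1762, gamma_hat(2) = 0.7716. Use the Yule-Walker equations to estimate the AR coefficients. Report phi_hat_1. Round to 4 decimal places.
\hat\phi_{1} = -0.5830

The Yule-Walker equations for an AR(p) process read, in matrix form,
  Gamma_p phi = r_p,   with   (Gamma_p)_{ij} = gamma(|i - j|),
                       (r_p)_i = gamma(i),   i,j = 1..p.
Substitute the sample gammas (Toeplitz matrix and right-hand side of size 2):
  Gamma_p = [[4.1769, -2.1762], [-2.1762, 4.1769]]
  r_p     = [-2.1762, 0.7716]
Written out:
  4.1769 phi_1 - 2.1762 phi_2 = -2.1762
  -2.1762 phi_1 + 4.1769 phi_2 = 0.7716
Solve by Cramer's rule:
  det = gamma(0)^2 - gamma(1)^2 = (4.1769)^2 - (-2.1762)^2 = 17.44649361 - 4.73584644 = 12.71064717
  phi_hat_1 = [gamma(1) gamma(0) - gamma(1) gamma(2)] / det = [(-2.1762)(4.1769) - (-2.1762)(0.7716)] / 12.71064717 = -7.41061386 / 12.71064717 = -0.583
  phi_hat_2 = [gamma(0) gamma(2) - gamma(1)^2] / det = [(4.1769)(0.7716) - (-2.1762)^2] / 12.71064717 = -1.5129504 / 12.71064717 = -0.119
So phi_hat = [-0.5830, -0.1190].
Therefore phi_hat_1 = -0.5830.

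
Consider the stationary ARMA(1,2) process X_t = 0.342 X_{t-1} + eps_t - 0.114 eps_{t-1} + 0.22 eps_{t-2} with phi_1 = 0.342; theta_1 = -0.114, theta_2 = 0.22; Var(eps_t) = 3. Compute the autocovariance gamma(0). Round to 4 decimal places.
\gamma(0) = 3.4576

Multiply the model equation by X_{t-k} and take expectations. With theta_0 = psi_0 = 1 and psi_j the MA(infinity) weights, this gives
  gamma(k) - sum_i phi_i gamma(k-i) = c_k,
  c_k = sigma^2 * sum_{j=k..q} theta_j psi_{j-k}   (c_k = 0 for k > q),
using gamma(-m) = gamma(m).
psi-weights needed (psi_j = theta_j + sum_i phi_i psi_{j-i}):
  psi_1 = theta_1 + phi_1 = -0.114 + (0.342) = 0.228
  psi_2 = theta_2 + phi_1 psi_1 = 0.22 + (0.342)(0.228) = 0.297976
Right-hand sides:
  c_0 = sigma^2 (1 + theta_1 psi_1 + theta_2 psi_2) = 3 * (1 + (-0.114)(0.228) + (0.22)(0.297976)) = 3 * 1.039563 = 3.118688
  c_1 = sigma^2 (theta_1 + theta_2 psi_1) = 3 * (-0.114 + (0.22)(0.228)) = -0.19152
  c_2 = sigma^2 theta_2 = 3 * (0.22) = 0.66
Equations for k = 0 and k = 1 (AR order 1):
  gamma(0) = phi_1 gamma(1) + c_0
  gamma(1) = phi_1 gamma(0) + c_1
Substituting the second into the first: gamma(0) (1 - phi_1^2) = c_0 + phi_1 c_1, so
  gamma(0) = (c_0 + phi_1 c_1) / (1 - phi_1^2) = (3.118688 + (0.342)(-0.19152)) / (1 - (0.342)^2) = 3.053188 / 0.883036 = 3.457603.
Therefore gamma(0) = 3.4576 (to 4 decimal places).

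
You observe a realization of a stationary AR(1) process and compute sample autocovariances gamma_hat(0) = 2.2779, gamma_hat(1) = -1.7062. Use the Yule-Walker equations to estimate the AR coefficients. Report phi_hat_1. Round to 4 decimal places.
\hat\phi_{1} = -0.7490

The Yule-Walker equations for an AR(p) process read, in matrix form,
  Gamma_p phi = r_p,   with   (Gamma_p)_{ij} = gamma(|i - j|),
                       (r_p)_i = gamma(i),   i,j = 1..p.
Substitute the sample gammas (Toeplitz matrix and right-hand side of size 1):
  Gamma_p = [[2.2779]]
  r_p     = [-1.7062]
With p = 1 this is the single equation gamma(0) phi_1 = gamma(1):
  phi_hat_1 = gamma(1) / gamma(0) = -1.7062 / 2.2779 = -0.7490.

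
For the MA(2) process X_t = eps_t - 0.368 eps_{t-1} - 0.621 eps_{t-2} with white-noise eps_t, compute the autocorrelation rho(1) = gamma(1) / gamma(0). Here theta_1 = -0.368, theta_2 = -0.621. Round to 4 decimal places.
\rho(1) = -0.0917

For an MA(q) process with theta_0 = 1, the autocovariance is
  gamma(k) = sigma^2 * sum_{i=0..q-k} theta_i * theta_{i+k},
and rho(k) = gamma(k) / gamma(0). Sigma^2 cancels.
  numerator   = (1)*(-0.368) + (-0.368)*(-0.621) = -0.139472.
  denominator = (1)^2 + (-0.368)^2 + (-0.621)^2 = 1.521065.
  rho(1) = -0.139472 / 1.521065 = -0.0917.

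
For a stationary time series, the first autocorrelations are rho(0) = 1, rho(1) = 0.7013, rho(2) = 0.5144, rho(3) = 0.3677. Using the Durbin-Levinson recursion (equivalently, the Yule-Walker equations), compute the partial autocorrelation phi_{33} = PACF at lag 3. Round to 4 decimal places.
\phi_{33} = -0.0161

The PACF at lag k is phi_{kk}, the last component of the solution
to the Yule-Walker system G_k phi = r_k where
  (G_k)_{ij} = rho(|i - j|), (r_k)_i = rho(i), i,j = 1..k.
Equivalently, Durbin-Levinson gives phi_{kk} iteratively:
  phi_{11} = rho(1)
  phi_{kk} = [rho(k) - sum_{j=1..k-1} phi_{k-1,j} rho(k-j)]
            / [1 - sum_{j=1..k-1} phi_{k-1,j} rho(j)],
  phi_{k,j} = phi_{k-1,j} - phi_{kk} phi_{k-1,k-j},  j = 1..k-1.
Step k = 1:
  phi_11 = rho(1) = 0.7013.
Step k = 2:
  phi_22 = [rho(2) - phi_11 rho(1)] / [1 - phi_11 rho(1)] = [0.5144 - (0.7013)(0.7013)] / [1 - (0.7013)(0.7013)]
         = 0.02257831 / 0.50817831 = 0.04443.
  Update: phi_21 = phi_11 - phi_22 phi_11 = 0.7013 - (0.04443)(0.7013) = 0.670141.
Step k = 3:
  phi_33 = [rho(3) - phi_21 rho(2) - phi_22 rho(1)] / [1 - phi_21 rho(1) - phi_22 rho(2)]
    numerator   = 0.3677 - (0.670141)(0.5144) - (0.04443)(0.7013) = -0.00817938
    denominator = 1 - (0.670141)(0.7013) - (0.04443)(0.5144) = 0.50717516
  phi_33 = -0.00817938 / 0.50717516 = -0.0161.
Therefore phi_{33} = -0.0161.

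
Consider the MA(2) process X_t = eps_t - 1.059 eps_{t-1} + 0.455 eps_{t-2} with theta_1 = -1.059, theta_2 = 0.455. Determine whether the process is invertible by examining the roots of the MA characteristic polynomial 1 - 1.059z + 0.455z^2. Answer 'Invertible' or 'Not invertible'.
\text{Invertible}

The MA(q) characteristic polynomial is P(z) = 1 - 1.059z + 0.455z^2.
Invertibility requires all roots to lie outside the unit circle, i.e. |z| > 1 for every root.
Set 1 + (-1.059) z + (0.455) z^2 = 0, i.e. a z^2 + b z + c = 0 with a = 0.455, b = -1.059, c = 1.
Discriminant D = b^2 - 4ac = (-1.059)^2 - 4*(0.455)*1 = 1.121481 - (1.82) = -0.698519.
D < 0, so the roots are the complex-conjugate pair z = (-b +/- i sqrt(-D)) / (2a) = 1.1637 +/- 0.9184i.
For a conjugate pair |z|^2 = z * conj(z) = (product of roots) = c/a = 1/(0.455) = 2.197802, so |z| = sqrt(2.197802) = 1.4825 for both roots.
Moduli of all roots: 1.4825, 1.4825.
All moduli strictly greater than 1? Yes.
Verdict: Invertible.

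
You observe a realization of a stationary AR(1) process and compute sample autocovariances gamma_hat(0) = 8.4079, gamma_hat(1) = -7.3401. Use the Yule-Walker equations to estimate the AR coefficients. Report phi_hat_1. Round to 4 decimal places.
\hat\phi_{1} = -0.8730

The Yule-Walker equations for an AR(p) process read, in matrix form,
  Gamma_p phi = r_p,   with   (Gamma_p)_{ij} = gamma(|i - j|),
                       (r_p)_i = gamma(i),   i,j = 1..p.
Substitute the sample gammas (Toeplitz matrix and right-hand side of size 1):
  Gamma_p = [[8.4079]]
  r_p     = [-7.3401]
With p = 1 this is the single equation gamma(0) phi_1 = gamma(1):
  phi_hat_1 = gamma(1) / gamma(0) = -7.3401 / 8.4079 = -0.8730.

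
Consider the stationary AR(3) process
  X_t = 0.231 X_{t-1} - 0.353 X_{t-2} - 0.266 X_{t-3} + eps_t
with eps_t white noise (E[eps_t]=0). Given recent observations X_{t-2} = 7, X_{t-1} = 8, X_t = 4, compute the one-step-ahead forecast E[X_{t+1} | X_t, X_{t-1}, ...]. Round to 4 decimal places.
E[X_{t+1} \mid \mathcal F_t] = -3.7620

For an AR(p) model X_t = c + sum_i phi_i X_{t-i} + eps_t, the
one-step-ahead conditional mean is
  E[X_{t+1} | X_t, ...] = c + sum_i phi_i X_{t+1-i}.
Substitute known values:
  E[X_{t+1} | ...] = (0.231) * (4) + (-0.353) * (8) + (-0.266) * (7)
                   = -3.7620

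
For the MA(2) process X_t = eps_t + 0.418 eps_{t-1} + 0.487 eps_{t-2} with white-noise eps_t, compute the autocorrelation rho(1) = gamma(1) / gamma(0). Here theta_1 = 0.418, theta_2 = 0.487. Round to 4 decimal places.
\rho(1) = 0.4402

For an MA(q) process with theta_0 = 1, the autocovariance is
  gamma(k) = sigma^2 * sum_{i=0..q-k} theta_i * theta_{i+k},
and rho(k) = gamma(k) / gamma(0). Sigma^2 cancels.
  numerator   = (1)*(0.418) + (0.418)*(0.487) = 0.621566.
  denominator = (1)^2 + (0.418)^2 + (0.487)^2 = 1.411893.
  rho(1) = 0.621566 / 1.411893 = 0.4402.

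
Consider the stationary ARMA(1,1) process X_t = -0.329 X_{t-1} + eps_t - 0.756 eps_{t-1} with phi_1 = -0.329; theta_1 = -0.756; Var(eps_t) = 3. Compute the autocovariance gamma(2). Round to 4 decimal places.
\gamma(2) = 1.4996

Multiply the model equation by X_{t-k} and take expectations. With theta_0 = psi_0 = 1 and psi_j the MA(infinity) weights, this gives
  gamma(k) - sum_i phi_i gamma(k-i) = c_k,
  c_k = sigma^2 * sum_{j=k..q} theta_j psi_{j-k}   (c_k = 0 for k > q),
using gamma(-m) = gamma(m).
psi-weights needed (psi_j = theta_j + sum_i phi_i psi_{j-i}):
  psi_1 = theta_1 + phi_1 = -0.756 + (-0.329) = -1.085
Right-hand sides:
  c_0 = sigma^2 (1 + theta_1 psi_1) = 3 * (1 + (-0.756)(-1.085)) = 3 * 1.82026 = 5.46078
  c_1 = sigma^2 theta_1 = 3 * (-0.756) = -2.268
  c_2 = 0
Equations for k = 0 and k = 1 (AR order 1):
  gamma(0) = phi_1 gamma(1) + c_0
  gamma(1) = phi_1 gamma(0) + c_1
Substituting the second into the first: gamma(0) (1 - phi_1^2) = c_0 + phi_1 c_1, so
  gamma(0) = (c_0 + phi_1 c_1) / (1 - phi_1^2) = (5.46078 + (-0.329)(-2.268)) / (1 - (-0.329)^2) = 6.206952 / 0.891759 = 6.960347.
  gamma(1) = phi_1 gamma(0) + c_1 = (-0.329)(6.960347) + (-2.268) = -4.557954.
For k = 2 (> q): gamma(2) = phi_1 gamma(1) = (-0.329)(-4.557954) = 1.499567.
Therefore gamma(2) = 1.4996 (to 4 decimal places).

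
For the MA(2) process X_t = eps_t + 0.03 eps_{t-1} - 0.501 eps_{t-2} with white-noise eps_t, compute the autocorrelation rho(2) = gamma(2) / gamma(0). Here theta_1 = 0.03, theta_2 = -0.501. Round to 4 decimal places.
\rho(2) = -0.4002

For an MA(q) process with theta_0 = 1, the autocovariance is
  gamma(k) = sigma^2 * sum_{i=0..q-k} theta_i * theta_{i+k},
and rho(k) = gamma(k) / gamma(0). Sigma^2 cancels.
  numerator   = (1)*(-0.501) = -0.501.
  denominator = (1)^2 + (0.03)^2 + (-0.501)^2 = 1.251901.
  rho(2) = -0.501 / 1.251901 = -0.4002.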